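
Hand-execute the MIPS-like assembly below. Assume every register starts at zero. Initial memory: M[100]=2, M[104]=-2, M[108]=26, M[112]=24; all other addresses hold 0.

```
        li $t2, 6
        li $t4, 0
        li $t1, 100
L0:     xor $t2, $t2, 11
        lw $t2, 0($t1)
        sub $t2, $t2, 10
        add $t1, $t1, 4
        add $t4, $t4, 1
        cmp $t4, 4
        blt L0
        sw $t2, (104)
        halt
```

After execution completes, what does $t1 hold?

116

after li $t2, 6: $t2=6
after li $t4, 0: $t4=0
after li $t1, 100: $t1=100
after xor $t2, $t2, 11: $t2=6^11=13
after lw $t2, 0($t1): $t2=M[100]=2
after sub $t2, $t2, 10: $t2=2-10=-8
after add $t1, $t1, 4: $t1=100+4=104
after add $t4, $t4, 1: $t4=0+1=1
cmp $t4, 4  (cmp 1,4)
blt L0: taken
after xor $t2, $t2, 11: $t2=(-8)^11=-13
after lw $t2, 0($t1): $t2=M[104]=-2
after sub $t2, $t2, 10: $t2=(-2)-10=-12
after add $t1, $t1, 4: $t1=104+4=108
after add $t4, $t4, 1: $t4=1+1=2
cmp $t4, 4  (cmp 2,4)
blt L0: taken
after xor $t2, $t2, 11: $t2=(-12)^11=-1
after lw $t2, 0($t1): $t2=M[108]=26
after sub $t2, $t2, 10: $t2=26-10=16
after add $t1, $t1, 4: $t1=108+4=112
after add $t4, $t4, 1: $t4=2+1=3
cmp $t4, 4  (cmp 3,4)
blt L0: taken
after xor $t2, $t2, 11: $t2=16^11=27
after lw $t2, 0($t1): $t2=M[112]=24
after sub $t2, $t2, 10: $t2=24-10=14
after add $t1, $t1, 4: $t1=112+4=116
after add $t4, $t4, 1: $t4=3+1=4
cmp $t4, 4  (cmp 4,4)
blt L0: not taken
sw $t2, (104) → M[104]=14
halt.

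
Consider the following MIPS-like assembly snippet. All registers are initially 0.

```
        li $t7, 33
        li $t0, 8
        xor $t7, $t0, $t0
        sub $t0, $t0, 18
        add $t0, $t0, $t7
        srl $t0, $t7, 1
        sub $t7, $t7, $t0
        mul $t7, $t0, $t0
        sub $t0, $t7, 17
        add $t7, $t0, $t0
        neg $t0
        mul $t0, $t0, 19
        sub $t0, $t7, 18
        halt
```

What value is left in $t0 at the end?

-52

li $t7, 33 → $t7=33
li $t0, 8 → $t0=8
xor $t7, $t0, $t0 → $t7=8^8=0
sub $t0, $t0, 18 → $t0=8-18=-10
add $t0, $t0, $t7 → $t0=(-10)+0=-10
srl $t0, $t7, 1 → $t0=0>>1=0
sub $t7, $t7, $t0 → $t7=0-0=0
mul $t7, $t0, $t0 → $t7=0*0=0
sub $t0, $t7, 17 → $t0=0-17=-17
add $t7, $t0, $t0 → $t7=(-17)+(-17)=-34
neg $t0 → $t0=-(-17)=17
mul $t0, $t0, 19 → $t0=17*19=323
sub $t0, $t7, 18 → $t0=(-34)-18=-52
halt.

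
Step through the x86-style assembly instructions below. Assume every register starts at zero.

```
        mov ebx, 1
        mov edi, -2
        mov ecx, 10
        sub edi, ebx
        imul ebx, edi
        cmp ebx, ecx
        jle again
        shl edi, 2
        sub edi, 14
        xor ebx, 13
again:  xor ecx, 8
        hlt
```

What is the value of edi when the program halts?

after mov ebx, 1: ebx=1
after mov edi, -2: edi=-2
after mov ecx, 10: ecx=10
after sub edi, ebx: edi=(-2)-1=-3
after imul ebx, edi: ebx=1*(-3)=-3
cmp ebx, ecx  (cmp -3,10)
jle again: taken
after xor ecx, 8: ecx=10^8=2
halt.

-3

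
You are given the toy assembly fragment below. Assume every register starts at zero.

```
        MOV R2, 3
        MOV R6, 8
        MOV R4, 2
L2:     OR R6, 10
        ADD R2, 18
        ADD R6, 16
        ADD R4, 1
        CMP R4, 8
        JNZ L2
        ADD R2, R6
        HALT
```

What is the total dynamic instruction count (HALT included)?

41

after MOV R2, 3: R2=3
after MOV R6, 8: R6=8
after MOV R4, 2: R4=2
after OR R6, 10: R6=8|10=10
after ADD R2, 18: R2=3+18=21
after ADD R6, 16: R6=10+16=26
after ADD R4, 1: R4=2+1=3
CMP R4, 8  (cmp 3,8)
JNZ L2: taken
after OR R6, 10: R6=26|10=26
after ADD R2, 18: R2=21+18=39
after ADD R6, 16: R6=26+16=42
after ADD R4, 1: R4=3+1=4
CMP R4, 8  (cmp 4,8)
JNZ L2: taken
after OR R6, 10: R6=42|10=42
after ADD R2, 18: R2=39+18=57
after ADD R6, 16: R6=42+16=58
after ADD R4, 1: R4=4+1=5
CMP R4, 8  (cmp 5,8)
JNZ L2: taken
after OR R6, 10: R6=58|10=58
after ADD R2, 18: R2=57+18=75
after ADD R6, 16: R6=58+16=74
after ADD R4, 1: R4=5+1=6
CMP R4, 8  (cmp 6,8)
JNZ L2: taken
after OR R6, 10: R6=74|10=74
after ADD R2, 18: R2=75+18=93
after ADD R6, 16: R6=74+16=90
after ADD R4, 1: R4=6+1=7
CMP R4, 8  (cmp 7,8)
JNZ L2: taken
after OR R6, 10: R6=90|10=90
after ADD R2, 18: R2=93+18=111
after ADD R6, 16: R6=90+16=106
after ADD R4, 1: R4=7+1=8
CMP R4, 8  (cmp 8,8)
JNZ L2: not taken
after ADD R2, R6: R2=111+106=217
halt.
Total executed instructions: 41.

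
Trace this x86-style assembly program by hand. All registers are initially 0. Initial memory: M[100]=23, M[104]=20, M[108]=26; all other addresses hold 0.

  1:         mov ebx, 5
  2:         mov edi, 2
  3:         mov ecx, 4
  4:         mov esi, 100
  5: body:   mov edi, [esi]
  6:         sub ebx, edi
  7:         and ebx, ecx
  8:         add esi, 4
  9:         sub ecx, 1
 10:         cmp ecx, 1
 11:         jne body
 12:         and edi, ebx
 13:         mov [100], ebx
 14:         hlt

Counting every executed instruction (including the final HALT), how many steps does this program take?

ebx=5
edi=2
ecx=4
esi=100
edi=M[100]=23
ebx=5-23=-18
ebx=(-18)&4=4
esi=100+4=104
ecx=4-1=3
cmp ecx, 1  (cmp 3,1)
jne body: taken
edi=M[104]=20
ebx=4-20=-16
ebx=(-16)&3=0
esi=104+4=108
ecx=3-1=2
cmp ecx, 1  (cmp 2,1)
jne body: taken
edi=M[108]=26
ebx=0-26=-26
ebx=(-26)&2=2
esi=108+4=112
ecx=2-1=1
cmp ecx, 1  (cmp 1,1)
jne body: not taken
edi=26&2=2
mov [100], ebx → M[100]=2
halt.
Total executed instructions: 28.

28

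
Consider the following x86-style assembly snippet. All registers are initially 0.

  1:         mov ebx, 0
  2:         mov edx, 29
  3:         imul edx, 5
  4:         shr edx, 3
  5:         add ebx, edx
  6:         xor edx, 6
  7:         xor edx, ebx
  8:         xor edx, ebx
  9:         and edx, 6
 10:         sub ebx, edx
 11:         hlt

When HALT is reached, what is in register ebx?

ebx=0
edx=29
edx=29*5=145
edx=145>>3=18
ebx=0+18=18
edx=18^6=20
edx=20^18=6
edx=6^18=20
edx=20&6=4
ebx=18-4=14
halt.

14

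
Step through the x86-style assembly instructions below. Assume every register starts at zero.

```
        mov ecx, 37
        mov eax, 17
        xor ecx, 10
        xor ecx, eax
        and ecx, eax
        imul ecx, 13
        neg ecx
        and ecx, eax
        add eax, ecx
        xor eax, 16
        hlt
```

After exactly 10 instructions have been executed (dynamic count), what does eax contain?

49

ecx=37
eax=17
ecx=37^10=47
ecx=47^17=62
ecx=62&17=16
ecx=16*13=208
ecx=-(208)=-208
ecx=(-208)&17=16
eax=17+16=33
eax=33^16=49
After step 10: eax = 49.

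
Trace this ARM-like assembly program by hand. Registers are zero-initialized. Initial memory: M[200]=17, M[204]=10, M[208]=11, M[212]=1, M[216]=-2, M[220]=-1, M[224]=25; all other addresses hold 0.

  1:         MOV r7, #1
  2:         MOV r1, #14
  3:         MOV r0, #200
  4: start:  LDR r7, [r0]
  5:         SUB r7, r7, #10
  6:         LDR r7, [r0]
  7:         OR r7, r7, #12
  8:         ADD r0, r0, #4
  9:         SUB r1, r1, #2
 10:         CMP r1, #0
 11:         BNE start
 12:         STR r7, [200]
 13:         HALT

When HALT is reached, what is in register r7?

MOV r7, #1 → r7=1
MOV r1, #14 → r1=14
MOV r0, #200 → r0=200
LDR r7, [r0] → r7=M[200]=17
SUB r7, r7, #10 → r7=17-10=7
LDR r7, [r0] → r7=M[200]=17
OR r7, r7, #12 → r7=17|12=29
ADD r0, r0, #4 → r0=200+4=204
SUB r1, r1, #2 → r1=14-2=12
CMP r1, #0  (cmp 12,0)
BNE start: taken
LDR r7, [r0] → r7=M[204]=10
SUB r7, r7, #10 → r7=10-10=0
LDR r7, [r0] → r7=M[204]=10
OR r7, r7, #12 → r7=10|12=14
ADD r0, r0, #4 → r0=204+4=208
SUB r1, r1, #2 → r1=12-2=10
CMP r1, #0  (cmp 10,0)
BNE start: taken
LDR r7, [r0] → r7=M[208]=11
SUB r7, r7, #10 → r7=11-10=1
LDR r7, [r0] → r7=M[208]=11
OR r7, r7, #12 → r7=11|12=15
ADD r0, r0, #4 → r0=208+4=212
SUB r1, r1, #2 → r1=10-2=8
CMP r1, #0  (cmp 8,0)
BNE start: taken
LDR r7, [r0] → r7=M[212]=1
SUB r7, r7, #10 → r7=1-10=-9
LDR r7, [r0] → r7=M[212]=1
OR r7, r7, #12 → r7=1|12=13
ADD r0, r0, #4 → r0=212+4=216
SUB r1, r1, #2 → r1=8-2=6
CMP r1, #0  (cmp 6,0)
BNE start: taken
LDR r7, [r0] → r7=M[216]=-2
SUB r7, r7, #10 → r7=(-2)-10=-12
LDR r7, [r0] → r7=M[216]=-2
OR r7, r7, #12 → r7=(-2)|12=-2
ADD r0, r0, #4 → r0=216+4=220
SUB r1, r1, #2 → r1=6-2=4
CMP r1, #0  (cmp 4,0)
BNE start: taken
LDR r7, [r0] → r7=M[220]=-1
SUB r7, r7, #10 → r7=(-1)-10=-11
LDR r7, [r0] → r7=M[220]=-1
OR r7, r7, #12 → r7=(-1)|12=-1
ADD r0, r0, #4 → r0=220+4=224
SUB r1, r1, #2 → r1=4-2=2
CMP r1, #0  (cmp 2,0)
BNE start: taken
LDR r7, [r0] → r7=M[224]=25
SUB r7, r7, #10 → r7=25-10=15
LDR r7, [r0] → r7=M[224]=25
OR r7, r7, #12 → r7=25|12=29
ADD r0, r0, #4 → r0=224+4=228
SUB r1, r1, #2 → r1=2-2=0
CMP r1, #0  (cmp 0,0)
BNE start: not taken
STR r7, [200] → M[200]=29
halt.

29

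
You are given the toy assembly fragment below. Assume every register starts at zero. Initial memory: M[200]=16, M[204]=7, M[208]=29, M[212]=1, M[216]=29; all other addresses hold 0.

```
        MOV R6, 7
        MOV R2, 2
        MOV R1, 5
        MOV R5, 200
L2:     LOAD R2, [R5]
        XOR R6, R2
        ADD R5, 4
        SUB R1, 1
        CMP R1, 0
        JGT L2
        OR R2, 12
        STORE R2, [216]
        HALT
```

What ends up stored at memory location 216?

MOV R6, 7 → R6=7
MOV R2, 2 → R2=2
MOV R1, 5 → R1=5
MOV R5, 200 → R5=200
LOAD R2, [R5] → R2=M[200]=16
XOR R6, R2 → R6=7^16=23
ADD R5, 4 → R5=200+4=204
SUB R1, 1 → R1=5-1=4
CMP R1, 0  (cmp 4,0)
JGT L2: taken
LOAD R2, [R5] → R2=M[204]=7
XOR R6, R2 → R6=23^7=16
ADD R5, 4 → R5=204+4=208
SUB R1, 1 → R1=4-1=3
CMP R1, 0  (cmp 3,0)
JGT L2: taken
LOAD R2, [R5] → R2=M[208]=29
XOR R6, R2 → R6=16^29=13
ADD R5, 4 → R5=208+4=212
SUB R1, 1 → R1=3-1=2
CMP R1, 0  (cmp 2,0)
JGT L2: taken
LOAD R2, [R5] → R2=M[212]=1
XOR R6, R2 → R6=13^1=12
ADD R5, 4 → R5=212+4=216
SUB R1, 1 → R1=2-1=1
CMP R1, 0  (cmp 1,0)
JGT L2: taken
LOAD R2, [R5] → R2=M[216]=29
XOR R6, R2 → R6=12^29=17
ADD R5, 4 → R5=216+4=220
SUB R1, 1 → R1=1-1=0
CMP R1, 0  (cmp 0,0)
JGT L2: not taken
OR R2, 12 → R2=29|12=29
STORE R2, [216] → M[216]=29
halt.

29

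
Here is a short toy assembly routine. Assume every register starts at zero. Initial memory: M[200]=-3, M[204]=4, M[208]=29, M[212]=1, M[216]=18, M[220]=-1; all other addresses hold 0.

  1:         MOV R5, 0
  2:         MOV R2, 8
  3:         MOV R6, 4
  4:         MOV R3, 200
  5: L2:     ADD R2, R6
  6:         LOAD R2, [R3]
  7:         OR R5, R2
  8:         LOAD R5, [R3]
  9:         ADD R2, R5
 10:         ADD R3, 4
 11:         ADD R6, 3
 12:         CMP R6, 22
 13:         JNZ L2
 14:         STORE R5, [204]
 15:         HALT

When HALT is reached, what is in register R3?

after MOV R5, 0: R5=0
after MOV R2, 8: R2=8
after MOV R6, 4: R6=4
after MOV R3, 200: R3=200
after ADD R2, R6: R2=8+4=12
after LOAD R2, [R3]: R2=M[200]=-3
after OR R5, R2: R5=0|(-3)=-3
after LOAD R5, [R3]: R5=M[200]=-3
after ADD R2, R5: R2=(-3)+(-3)=-6
after ADD R3, 4: R3=200+4=204
after ADD R6, 3: R6=4+3=7
CMP R6, 22  (cmp 7,22)
JNZ L2: taken
after ADD R2, R6: R2=(-6)+7=1
after LOAD R2, [R3]: R2=M[204]=4
after OR R5, R2: R5=(-3)|4=-3
after LOAD R5, [R3]: R5=M[204]=4
after ADD R2, R5: R2=4+4=8
after ADD R3, 4: R3=204+4=208
after ADD R6, 3: R6=7+3=10
CMP R6, 22  (cmp 10,22)
JNZ L2: taken
after ADD R2, R6: R2=8+10=18
after LOAD R2, [R3]: R2=M[208]=29
after OR R5, R2: R5=4|29=29
after LOAD R5, [R3]: R5=M[208]=29
after ADD R2, R5: R2=29+29=58
after ADD R3, 4: R3=208+4=212
after ADD R6, 3: R6=10+3=13
CMP R6, 22  (cmp 13,22)
JNZ L2: taken
after ADD R2, R6: R2=58+13=71
after LOAD R2, [R3]: R2=M[212]=1
after OR R5, R2: R5=29|1=29
after LOAD R5, [R3]: R5=M[212]=1
after ADD R2, R5: R2=1+1=2
after ADD R3, 4: R3=212+4=216
after ADD R6, 3: R6=13+3=16
CMP R6, 22  (cmp 16,22)
JNZ L2: taken
after ADD R2, R6: R2=2+16=18
after LOAD R2, [R3]: R2=M[216]=18
after OR R5, R2: R5=1|18=19
after LOAD R5, [R3]: R5=M[216]=18
after ADD R2, R5: R2=18+18=36
after ADD R3, 4: R3=216+4=220
after ADD R6, 3: R6=16+3=19
CMP R6, 22  (cmp 19,22)
JNZ L2: taken
after ADD R2, R6: R2=36+19=55
after LOAD R2, [R3]: R2=M[220]=-1
after OR R5, R2: R5=18|(-1)=-1
after LOAD R5, [R3]: R5=M[220]=-1
after ADD R2, R5: R2=(-1)+(-1)=-2
after ADD R3, 4: R3=220+4=224
after ADD R6, 3: R6=19+3=22
CMP R6, 22  (cmp 22,22)
JNZ L2: not taken
STORE R5, [204] → M[204]=-1
halt.

224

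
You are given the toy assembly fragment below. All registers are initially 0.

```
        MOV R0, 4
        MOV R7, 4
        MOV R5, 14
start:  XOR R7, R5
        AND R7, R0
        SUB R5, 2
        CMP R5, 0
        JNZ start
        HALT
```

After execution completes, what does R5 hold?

0

R0=4
R7=4
R5=14
R7=4^14=10
R7=10&4=0
R5=14-2=12
CMP R5, 0  (cmp 12,0)
JNZ start: taken
R7=0^12=12
R7=12&4=4
R5=12-2=10
CMP R5, 0  (cmp 10,0)
JNZ start: taken
R7=4^10=14
R7=14&4=4
R5=10-2=8
CMP R5, 0  (cmp 8,0)
JNZ start: taken
R7=4^8=12
R7=12&4=4
R5=8-2=6
CMP R5, 0  (cmp 6,0)
JNZ start: taken
R7=4^6=2
R7=2&4=0
R5=6-2=4
CMP R5, 0  (cmp 4,0)
JNZ start: taken
R7=0^4=4
R7=4&4=4
R5=4-2=2
CMP R5, 0  (cmp 2,0)
JNZ start: taken
R7=4^2=6
R7=6&4=4
R5=2-2=0
CMP R5, 0  (cmp 0,0)
JNZ start: not taken
halt.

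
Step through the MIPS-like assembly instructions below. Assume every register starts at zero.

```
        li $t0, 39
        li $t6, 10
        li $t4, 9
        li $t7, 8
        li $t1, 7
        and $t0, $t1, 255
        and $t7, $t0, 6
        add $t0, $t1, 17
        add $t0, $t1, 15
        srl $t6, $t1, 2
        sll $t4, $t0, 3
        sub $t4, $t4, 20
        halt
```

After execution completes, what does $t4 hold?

156

after li $t0, 39: $t0=39
after li $t6, 10: $t6=10
after li $t4, 9: $t4=9
after li $t7, 8: $t7=8
after li $t1, 7: $t1=7
after and $t0, $t1, 255: $t0=7&255=7
after and $t7, $t0, 6: $t7=7&6=6
after add $t0, $t1, 17: $t0=7+17=24
after add $t0, $t1, 15: $t0=7+15=22
after srl $t6, $t1, 2: $t6=7>>2=1
after sll $t4, $t0, 3: $t4=22<<3=176
after sub $t4, $t4, 20: $t4=176-20=156
halt.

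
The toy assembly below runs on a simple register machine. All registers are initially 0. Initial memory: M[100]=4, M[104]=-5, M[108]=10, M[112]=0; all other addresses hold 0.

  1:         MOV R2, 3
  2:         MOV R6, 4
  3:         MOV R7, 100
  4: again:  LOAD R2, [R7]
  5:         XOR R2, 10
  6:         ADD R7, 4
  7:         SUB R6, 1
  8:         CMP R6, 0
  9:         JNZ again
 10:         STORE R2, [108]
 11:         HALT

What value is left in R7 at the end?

116

R2=3
R6=4
R7=100
R2=M[100]=4
R2=4^10=14
R7=100+4=104
R6=4-1=3
CMP R6, 0  (cmp 3,0)
JNZ again: taken
R2=M[104]=-5
R2=(-5)^10=-15
R7=104+4=108
R6=3-1=2
CMP R6, 0  (cmp 2,0)
JNZ again: taken
R2=M[108]=10
R2=10^10=0
R7=108+4=112
R6=2-1=1
CMP R6, 0  (cmp 1,0)
JNZ again: taken
R2=M[112]=0
R2=0^10=10
R7=112+4=116
R6=1-1=0
CMP R6, 0  (cmp 0,0)
JNZ again: not taken
STORE R2, [108] → M[108]=10
halt.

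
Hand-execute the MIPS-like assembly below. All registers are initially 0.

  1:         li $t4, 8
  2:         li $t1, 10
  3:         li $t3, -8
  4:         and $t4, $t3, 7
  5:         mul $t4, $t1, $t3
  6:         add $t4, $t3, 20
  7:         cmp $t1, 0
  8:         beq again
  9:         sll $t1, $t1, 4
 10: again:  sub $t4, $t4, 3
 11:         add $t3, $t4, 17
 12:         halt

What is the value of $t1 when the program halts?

li $t4, 8 → $t4=8
li $t1, 10 → $t1=10
li $t3, -8 → $t3=-8
and $t4, $t3, 7 → $t4=(-8)&7=0
mul $t4, $t1, $t3 → $t4=10*(-8)=-80
add $t4, $t3, 20 → $t4=(-8)+20=12
cmp $t1, 0  (cmp 10,0)
beq again: not taken
sll $t1, $t1, 4 → $t1=10<<4=160
sub $t4, $t4, 3 → $t4=12-3=9
add $t3, $t4, 17 → $t3=9+17=26
halt.

160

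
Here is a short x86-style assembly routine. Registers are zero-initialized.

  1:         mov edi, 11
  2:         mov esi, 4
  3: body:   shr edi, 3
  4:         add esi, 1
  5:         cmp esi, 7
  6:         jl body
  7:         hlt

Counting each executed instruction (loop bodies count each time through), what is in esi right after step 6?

mov edi, 11 → edi=11
mov esi, 4 → esi=4
shr edi, 3 → edi=11>>3=1
add esi, 1 → esi=4+1=5
cmp esi, 7  (cmp 5,7)
jl body: taken
After step 6: esi = 5.

5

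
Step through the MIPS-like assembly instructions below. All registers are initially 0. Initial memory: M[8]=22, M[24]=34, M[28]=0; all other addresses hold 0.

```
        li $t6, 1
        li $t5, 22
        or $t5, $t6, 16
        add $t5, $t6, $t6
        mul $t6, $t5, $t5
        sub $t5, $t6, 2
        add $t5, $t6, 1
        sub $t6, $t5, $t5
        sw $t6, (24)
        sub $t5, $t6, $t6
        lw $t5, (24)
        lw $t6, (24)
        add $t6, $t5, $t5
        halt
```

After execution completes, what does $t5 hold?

0

$t6=1
$t5=22
$t5=1|16=17
$t5=1+1=2
$t6=2*2=4
$t5=4-2=2
$t5=4+1=5
$t6=5-5=0
sw $t6, (24) → M[24]=0
$t5=0-0=0
$t5=M[24]=0
$t6=M[24]=0
$t6=0+0=0
halt.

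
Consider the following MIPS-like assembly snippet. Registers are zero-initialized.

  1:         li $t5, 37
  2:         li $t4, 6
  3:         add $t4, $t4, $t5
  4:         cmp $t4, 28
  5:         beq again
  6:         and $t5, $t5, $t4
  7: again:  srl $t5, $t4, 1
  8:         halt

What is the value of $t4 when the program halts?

$t5=37
$t4=6
$t4=6+37=43
cmp $t4, 28  (cmp 43,28)
beq again: not taken
$t5=37&43=33
$t5=43>>1=21
halt.

43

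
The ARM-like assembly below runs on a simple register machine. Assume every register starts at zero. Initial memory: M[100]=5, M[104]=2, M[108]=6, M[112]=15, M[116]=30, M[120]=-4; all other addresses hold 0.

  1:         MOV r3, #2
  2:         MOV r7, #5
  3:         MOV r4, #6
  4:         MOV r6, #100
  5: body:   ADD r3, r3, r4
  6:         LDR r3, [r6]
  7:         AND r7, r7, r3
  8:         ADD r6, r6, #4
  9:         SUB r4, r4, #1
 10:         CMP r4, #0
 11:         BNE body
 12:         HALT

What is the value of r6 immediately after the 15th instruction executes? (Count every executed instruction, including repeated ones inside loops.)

r3=2
r7=5
r4=6
r6=100
r3=2+6=8
r3=M[100]=5
r7=5&5=5
r6=100+4=104
r4=6-1=5
CMP r4, #0  (cmp 5,0)
BNE body: taken
r3=5+5=10
r3=M[104]=2
r7=5&2=0
r6=104+4=108
After step 15: r6 = 108.

108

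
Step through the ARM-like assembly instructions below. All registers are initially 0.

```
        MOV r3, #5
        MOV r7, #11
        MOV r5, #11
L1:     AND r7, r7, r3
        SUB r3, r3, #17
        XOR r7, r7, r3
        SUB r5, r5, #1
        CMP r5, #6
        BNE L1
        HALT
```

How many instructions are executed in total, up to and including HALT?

34

after MOV r3, #5: r3=5
after MOV r7, #11: r7=11
after MOV r5, #11: r5=11
after AND r7, r7, r3: r7=11&5=1
after SUB r3, r3, #17: r3=5-17=-12
after XOR r7, r7, r3: r7=1^(-12)=-11
after SUB r5, r5, #1: r5=11-1=10
CMP r5, #6  (cmp 10,6)
BNE L1: taken
after AND r7, r7, r3: r7=(-11)&(-12)=-12
after SUB r3, r3, #17: r3=(-12)-17=-29
after XOR r7, r7, r3: r7=(-12)^(-29)=23
after SUB r5, r5, #1: r5=10-1=9
CMP r5, #6  (cmp 9,6)
BNE L1: taken
after AND r7, r7, r3: r7=23&(-29)=3
after SUB r3, r3, #17: r3=(-29)-17=-46
after XOR r7, r7, r3: r7=3^(-46)=-47
after SUB r5, r5, #1: r5=9-1=8
CMP r5, #6  (cmp 8,6)
BNE L1: taken
after AND r7, r7, r3: r7=(-47)&(-46)=-48
after SUB r3, r3, #17: r3=(-46)-17=-63
after XOR r7, r7, r3: r7=(-48)^(-63)=17
after SUB r5, r5, #1: r5=8-1=7
CMP r5, #6  (cmp 7,6)
BNE L1: taken
after AND r7, r7, r3: r7=17&(-63)=1
after SUB r3, r3, #17: r3=(-63)-17=-80
after XOR r7, r7, r3: r7=1^(-80)=-79
after SUB r5, r5, #1: r5=7-1=6
CMP r5, #6  (cmp 6,6)
BNE L1: not taken
halt.
Total executed instructions: 34.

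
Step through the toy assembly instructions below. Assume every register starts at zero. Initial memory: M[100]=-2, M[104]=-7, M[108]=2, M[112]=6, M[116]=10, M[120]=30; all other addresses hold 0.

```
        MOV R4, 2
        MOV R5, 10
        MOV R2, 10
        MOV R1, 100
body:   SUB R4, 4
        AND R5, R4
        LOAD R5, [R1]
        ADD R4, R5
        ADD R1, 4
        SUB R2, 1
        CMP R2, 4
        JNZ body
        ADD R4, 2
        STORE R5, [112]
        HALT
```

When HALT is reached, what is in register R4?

19

MOV R4, 2 → R4=2
MOV R5, 10 → R5=10
MOV R2, 10 → R2=10
MOV R1, 100 → R1=100
SUB R4, 4 → R4=2-4=-2
AND R5, R4 → R5=10&(-2)=10
LOAD R5, [R1] → R5=M[100]=-2
ADD R4, R5 → R4=(-2)+(-2)=-4
ADD R1, 4 → R1=100+4=104
SUB R2, 1 → R2=10-1=9
CMP R2, 4  (cmp 9,4)
JNZ body: taken
SUB R4, 4 → R4=(-4)-4=-8
AND R5, R4 → R5=(-2)&(-8)=-8
LOAD R5, [R1] → R5=M[104]=-7
ADD R4, R5 → R4=(-8)+(-7)=-15
ADD R1, 4 → R1=104+4=108
SUB R2, 1 → R2=9-1=8
CMP R2, 4  (cmp 8,4)
JNZ body: taken
SUB R4, 4 → R4=(-15)-4=-19
AND R5, R4 → R5=(-7)&(-19)=-23
LOAD R5, [R1] → R5=M[108]=2
ADD R4, R5 → R4=(-19)+2=-17
ADD R1, 4 → R1=108+4=112
SUB R2, 1 → R2=8-1=7
CMP R2, 4  (cmp 7,4)
JNZ body: taken
SUB R4, 4 → R4=(-17)-4=-21
AND R5, R4 → R5=2&(-21)=2
LOAD R5, [R1] → R5=M[112]=6
ADD R4, R5 → R4=(-21)+6=-15
ADD R1, 4 → R1=112+4=116
SUB R2, 1 → R2=7-1=6
CMP R2, 4  (cmp 6,4)
JNZ body: taken
SUB R4, 4 → R4=(-15)-4=-19
AND R5, R4 → R5=6&(-19)=4
LOAD R5, [R1] → R5=M[116]=10
ADD R4, R5 → R4=(-19)+10=-9
ADD R1, 4 → R1=116+4=120
SUB R2, 1 → R2=6-1=5
CMP R2, 4  (cmp 5,4)
JNZ body: taken
SUB R4, 4 → R4=(-9)-4=-13
AND R5, R4 → R5=10&(-13)=2
LOAD R5, [R1] → R5=M[120]=30
ADD R4, R5 → R4=(-13)+30=17
ADD R1, 4 → R1=120+4=124
SUB R2, 1 → R2=5-1=4
CMP R2, 4  (cmp 4,4)
JNZ body: not taken
ADD R4, 2 → R4=17+2=19
STORE R5, [112] → M[112]=30
halt.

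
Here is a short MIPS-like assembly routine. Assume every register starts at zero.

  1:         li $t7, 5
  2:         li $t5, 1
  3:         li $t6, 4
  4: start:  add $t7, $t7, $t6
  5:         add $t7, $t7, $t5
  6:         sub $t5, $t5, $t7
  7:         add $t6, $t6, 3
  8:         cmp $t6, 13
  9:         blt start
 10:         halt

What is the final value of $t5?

-18

after li $t7, 5: $t7=5
after li $t5, 1: $t5=1
after li $t6, 4: $t6=4
after add $t7, $t7, $t6: $t7=5+4=9
after add $t7, $t7, $t5: $t7=9+1=10
after sub $t5, $t5, $t7: $t5=1-10=-9
after add $t6, $t6, 3: $t6=4+3=7
cmp $t6, 13  (cmp 7,13)
blt start: taken
after add $t7, $t7, $t6: $t7=10+7=17
after add $t7, $t7, $t5: $t7=17+(-9)=8
after sub $t5, $t5, $t7: $t5=(-9)-8=-17
after add $t6, $t6, 3: $t6=7+3=10
cmp $t6, 13  (cmp 10,13)
blt start: taken
after add $t7, $t7, $t6: $t7=8+10=18
after add $t7, $t7, $t5: $t7=18+(-17)=1
after sub $t5, $t5, $t7: $t5=(-17)-1=-18
after add $t6, $t6, 3: $t6=10+3=13
cmp $t6, 13  (cmp 13,13)
blt start: not taken
halt.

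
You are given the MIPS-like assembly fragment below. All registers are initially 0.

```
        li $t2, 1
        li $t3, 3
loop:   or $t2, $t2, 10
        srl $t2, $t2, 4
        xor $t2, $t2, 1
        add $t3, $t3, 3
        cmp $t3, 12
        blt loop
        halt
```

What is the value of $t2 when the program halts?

1

after li $t2, 1: $t2=1
after li $t3, 3: $t3=3
after or $t2, $t2, 10: $t2=1|10=11
after srl $t2, $t2, 4: $t2=11>>4=0
after xor $t2, $t2, 1: $t2=0^1=1
after add $t3, $t3, 3: $t3=3+3=6
cmp $t3, 12  (cmp 6,12)
blt loop: taken
after or $t2, $t2, 10: $t2=1|10=11
after srl $t2, $t2, 4: $t2=11>>4=0
after xor $t2, $t2, 1: $t2=0^1=1
after add $t3, $t3, 3: $t3=6+3=9
cmp $t3, 12  (cmp 9,12)
blt loop: taken
after or $t2, $t2, 10: $t2=1|10=11
after srl $t2, $t2, 4: $t2=11>>4=0
after xor $t2, $t2, 1: $t2=0^1=1
after add $t3, $t3, 3: $t3=9+3=12
cmp $t3, 12  (cmp 12,12)
blt loop: not taken
halt.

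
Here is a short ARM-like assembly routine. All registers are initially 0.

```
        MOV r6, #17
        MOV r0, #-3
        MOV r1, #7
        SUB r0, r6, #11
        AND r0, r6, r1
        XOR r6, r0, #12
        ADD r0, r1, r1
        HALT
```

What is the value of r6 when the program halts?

MOV r6, #17 → r6=17
MOV r0, #-3 → r0=-3
MOV r1, #7 → r1=7
SUB r0, r6, #11 → r0=17-11=6
AND r0, r6, r1 → r0=17&7=1
XOR r6, r0, #12 → r6=1^12=13
ADD r0, r1, r1 → r0=7+7=14
halt.

13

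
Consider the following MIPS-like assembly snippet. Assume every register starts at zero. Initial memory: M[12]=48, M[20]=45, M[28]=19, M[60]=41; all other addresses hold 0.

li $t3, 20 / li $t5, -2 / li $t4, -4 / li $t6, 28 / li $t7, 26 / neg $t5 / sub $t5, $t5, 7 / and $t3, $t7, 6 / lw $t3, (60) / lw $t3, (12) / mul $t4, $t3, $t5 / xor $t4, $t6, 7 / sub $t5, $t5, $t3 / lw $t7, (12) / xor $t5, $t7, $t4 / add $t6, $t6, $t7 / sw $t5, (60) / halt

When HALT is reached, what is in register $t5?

43

after li $t3, 20: $t3=20
after li $t5, -2: $t5=-2
after li $t4, -4: $t4=-4
after li $t6, 28: $t6=28
after li $t7, 26: $t7=26
after neg $t5: $t5=-(-2)=2
after sub $t5, $t5, 7: $t5=2-7=-5
after and $t3, $t7, 6: $t3=26&6=2
after lw $t3, (60): $t3=M[60]=41
after lw $t3, (12): $t3=M[12]=48
after mul $t4, $t3, $t5: $t4=48*(-5)=-240
after xor $t4, $t6, 7: $t4=28^7=27
after sub $t5, $t5, $t3: $t5=(-5)-48=-53
after lw $t7, (12): $t7=M[12]=48
after xor $t5, $t7, $t4: $t5=48^27=43
after add $t6, $t6, $t7: $t6=28+48=76
sw $t5, (60) → M[60]=43
halt.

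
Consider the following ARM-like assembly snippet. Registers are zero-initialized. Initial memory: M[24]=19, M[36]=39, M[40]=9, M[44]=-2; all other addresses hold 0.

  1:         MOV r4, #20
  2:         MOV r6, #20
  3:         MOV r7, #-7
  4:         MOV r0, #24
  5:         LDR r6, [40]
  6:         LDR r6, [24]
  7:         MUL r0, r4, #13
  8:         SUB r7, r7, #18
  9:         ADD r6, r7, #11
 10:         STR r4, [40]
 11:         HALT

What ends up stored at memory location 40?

r4=20
r6=20
r7=-7
r0=24
r6=M[40]=9
r6=M[24]=19
r0=20*13=260
r7=(-7)-18=-25
r6=(-25)+11=-14
STR r4, [40] → M[40]=20
halt.

20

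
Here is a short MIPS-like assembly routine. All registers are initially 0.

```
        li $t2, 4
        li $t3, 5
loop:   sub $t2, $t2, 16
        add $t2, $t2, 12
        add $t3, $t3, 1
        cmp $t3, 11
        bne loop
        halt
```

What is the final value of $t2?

-20

li $t2, 4 → $t2=4
li $t3, 5 → $t3=5
sub $t2, $t2, 16 → $t2=4-16=-12
add $t2, $t2, 12 → $t2=(-12)+12=0
add $t3, $t3, 1 → $t3=5+1=6
cmp $t3, 11  (cmp 6,11)
bne loop: taken
sub $t2, $t2, 16 → $t2=0-16=-16
add $t2, $t2, 12 → $t2=(-16)+12=-4
add $t3, $t3, 1 → $t3=6+1=7
cmp $t3, 11  (cmp 7,11)
bne loop: taken
sub $t2, $t2, 16 → $t2=(-4)-16=-20
add $t2, $t2, 12 → $t2=(-20)+12=-8
add $t3, $t3, 1 → $t3=7+1=8
cmp $t3, 11  (cmp 8,11)
bne loop: taken
sub $t2, $t2, 16 → $t2=(-8)-16=-24
add $t2, $t2, 12 → $t2=(-24)+12=-12
add $t3, $t3, 1 → $t3=8+1=9
cmp $t3, 11  (cmp 9,11)
bne loop: taken
sub $t2, $t2, 16 → $t2=(-12)-16=-28
add $t2, $t2, 12 → $t2=(-28)+12=-16
add $t3, $t3, 1 → $t3=9+1=10
cmp $t3, 11  (cmp 10,11)
bne loop: taken
sub $t2, $t2, 16 → $t2=(-16)-16=-32
add $t2, $t2, 12 → $t2=(-32)+12=-20
add $t3, $t3, 1 → $t3=10+1=11
cmp $t3, 11  (cmp 11,11)
bne loop: not taken
halt.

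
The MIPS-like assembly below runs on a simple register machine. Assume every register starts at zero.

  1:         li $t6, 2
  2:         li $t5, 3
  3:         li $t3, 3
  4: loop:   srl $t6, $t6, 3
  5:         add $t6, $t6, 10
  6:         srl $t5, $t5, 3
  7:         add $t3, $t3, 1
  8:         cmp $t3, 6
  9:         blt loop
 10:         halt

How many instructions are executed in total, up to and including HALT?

22

after li $t6, 2: $t6=2
after li $t5, 3: $t5=3
after li $t3, 3: $t3=3
after srl $t6, $t6, 3: $t6=2>>3=0
after add $t6, $t6, 10: $t6=0+10=10
after srl $t5, $t5, 3: $t5=3>>3=0
after add $t3, $t3, 1: $t3=3+1=4
cmp $t3, 6  (cmp 4,6)
blt loop: taken
after srl $t6, $t6, 3: $t6=10>>3=1
after add $t6, $t6, 10: $t6=1+10=11
after srl $t5, $t5, 3: $t5=0>>3=0
after add $t3, $t3, 1: $t3=4+1=5
cmp $t3, 6  (cmp 5,6)
blt loop: taken
after srl $t6, $t6, 3: $t6=11>>3=1
after add $t6, $t6, 10: $t6=1+10=11
after srl $t5, $t5, 3: $t5=0>>3=0
after add $t3, $t3, 1: $t3=5+1=6
cmp $t3, 6  (cmp 6,6)
blt loop: not taken
halt.
Total executed instructions: 22.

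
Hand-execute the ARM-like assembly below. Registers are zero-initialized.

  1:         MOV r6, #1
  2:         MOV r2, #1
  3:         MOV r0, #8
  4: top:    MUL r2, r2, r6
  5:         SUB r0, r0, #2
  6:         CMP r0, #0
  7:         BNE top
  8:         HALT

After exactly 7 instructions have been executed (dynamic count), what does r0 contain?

6

MOV r6, #1 → r6=1
MOV r2, #1 → r2=1
MOV r0, #8 → r0=8
MUL r2, r2, r6 → r2=1*1=1
SUB r0, r0, #2 → r0=8-2=6
CMP r0, #0  (cmp 6,0)
BNE top: taken
After step 7: r0 = 6.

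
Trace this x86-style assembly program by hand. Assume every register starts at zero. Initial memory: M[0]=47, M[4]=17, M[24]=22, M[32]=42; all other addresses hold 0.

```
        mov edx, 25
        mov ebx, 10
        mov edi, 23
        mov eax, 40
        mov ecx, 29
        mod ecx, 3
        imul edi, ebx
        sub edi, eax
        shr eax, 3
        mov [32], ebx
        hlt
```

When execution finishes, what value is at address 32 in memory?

mov edx, 25 → edx=25
mov ebx, 10 → ebx=10
mov edi, 23 → edi=23
mov eax, 40 → eax=40
mov ecx, 29 → ecx=29
mod ecx, 3 → ecx=29%3=2
imul edi, ebx → edi=23*10=230
sub edi, eax → edi=230-40=190
shr eax, 3 → eax=40>>3=5
mov [32], ebx → M[32]=10
halt.

10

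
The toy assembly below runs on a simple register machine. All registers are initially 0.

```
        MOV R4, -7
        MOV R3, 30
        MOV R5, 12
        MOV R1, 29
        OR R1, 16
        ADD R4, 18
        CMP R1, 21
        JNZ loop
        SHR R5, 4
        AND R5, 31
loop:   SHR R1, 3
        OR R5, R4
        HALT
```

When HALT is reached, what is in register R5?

15

after MOV R4, -7: R4=-7
after MOV R3, 30: R3=30
after MOV R5, 12: R5=12
after MOV R1, 29: R1=29
after OR R1, 16: R1=29|16=29
after ADD R4, 18: R4=(-7)+18=11
CMP R1, 21  (cmp 29,21)
JNZ loop: taken
after SHR R1, 3: R1=29>>3=3
after OR R5, R4: R5=12|11=15
halt.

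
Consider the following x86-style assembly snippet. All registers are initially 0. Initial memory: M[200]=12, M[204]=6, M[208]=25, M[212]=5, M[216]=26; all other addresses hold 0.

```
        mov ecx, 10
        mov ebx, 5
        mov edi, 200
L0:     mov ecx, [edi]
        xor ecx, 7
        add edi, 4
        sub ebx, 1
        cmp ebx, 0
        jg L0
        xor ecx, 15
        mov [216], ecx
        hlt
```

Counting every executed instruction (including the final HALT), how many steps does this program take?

ecx=10
ebx=5
edi=200
ecx=M[200]=12
ecx=12^7=11
edi=200+4=204
ebx=5-1=4
cmp ebx, 0  (cmp 4,0)
jg L0: taken
ecx=M[204]=6
ecx=6^7=1
edi=204+4=208
ebx=4-1=3
cmp ebx, 0  (cmp 3,0)
jg L0: taken
ecx=M[208]=25
ecx=25^7=30
edi=208+4=212
ebx=3-1=2
cmp ebx, 0  (cmp 2,0)
jg L0: taken
ecx=M[212]=5
ecx=5^7=2
edi=212+4=216
ebx=2-1=1
cmp ebx, 0  (cmp 1,0)
jg L0: taken
ecx=M[216]=26
ecx=26^7=29
edi=216+4=220
ebx=1-1=0
cmp ebx, 0  (cmp 0,0)
jg L0: not taken
ecx=29^15=18
mov [216], ecx → M[216]=18
halt.
Total executed instructions: 36.

36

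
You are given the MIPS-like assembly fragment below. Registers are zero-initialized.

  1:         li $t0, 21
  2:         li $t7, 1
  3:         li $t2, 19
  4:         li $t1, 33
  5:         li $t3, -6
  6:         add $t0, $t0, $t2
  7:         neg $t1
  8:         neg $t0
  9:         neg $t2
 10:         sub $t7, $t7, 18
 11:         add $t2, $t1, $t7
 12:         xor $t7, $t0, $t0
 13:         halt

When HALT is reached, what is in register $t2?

-50

li $t0, 21 → $t0=21
li $t7, 1 → $t7=1
li $t2, 19 → $t2=19
li $t1, 33 → $t1=33
li $t3, -6 → $t3=-6
add $t0, $t0, $t2 → $t0=21+19=40
neg $t1 → $t1=-(33)=-33
neg $t0 → $t0=-(40)=-40
neg $t2 → $t2=-(19)=-19
sub $t7, $t7, 18 → $t7=1-18=-17
add $t2, $t1, $t7 → $t2=(-33)+(-17)=-50
xor $t7, $t0, $t0 → $t7=(-40)^(-40)=0
halt.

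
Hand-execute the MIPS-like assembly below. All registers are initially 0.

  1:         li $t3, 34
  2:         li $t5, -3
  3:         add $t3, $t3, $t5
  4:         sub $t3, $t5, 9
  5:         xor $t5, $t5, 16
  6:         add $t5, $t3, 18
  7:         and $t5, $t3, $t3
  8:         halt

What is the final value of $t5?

-12

after li $t3, 34: $t3=34
after li $t5, -3: $t5=-3
after add $t3, $t3, $t5: $t3=34+(-3)=31
after sub $t3, $t5, 9: $t3=(-3)-9=-12
after xor $t5, $t5, 16: $t5=(-3)^16=-19
after add $t5, $t3, 18: $t5=(-12)+18=6
after and $t5, $t3, $t3: $t5=(-12)&(-12)=-12
halt.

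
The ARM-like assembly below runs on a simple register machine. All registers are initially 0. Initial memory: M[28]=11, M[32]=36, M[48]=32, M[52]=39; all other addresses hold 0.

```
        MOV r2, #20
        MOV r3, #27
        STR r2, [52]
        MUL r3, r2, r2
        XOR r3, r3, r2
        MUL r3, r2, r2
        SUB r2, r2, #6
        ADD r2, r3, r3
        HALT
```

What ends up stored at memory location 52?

after MOV r2, #20: r2=20
after MOV r3, #27: r3=27
STR r2, [52] → M[52]=20
after MUL r3, r2, r2: r3=20*20=400
after XOR r3, r3, r2: r3=400^20=388
after MUL r3, r2, r2: r3=20*20=400
after SUB r2, r2, #6: r2=20-6=14
after ADD r2, r3, r3: r2=400+400=800
halt.

20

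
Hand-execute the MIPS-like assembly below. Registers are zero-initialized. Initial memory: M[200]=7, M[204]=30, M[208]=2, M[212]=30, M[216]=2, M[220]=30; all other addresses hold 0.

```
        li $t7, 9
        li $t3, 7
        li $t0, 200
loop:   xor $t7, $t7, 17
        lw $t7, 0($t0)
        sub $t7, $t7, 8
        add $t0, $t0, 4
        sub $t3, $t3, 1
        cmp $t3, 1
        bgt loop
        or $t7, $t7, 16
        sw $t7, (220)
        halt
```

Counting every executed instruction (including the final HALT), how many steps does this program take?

li $t7, 9 → $t7=9
li $t3, 7 → $t3=7
li $t0, 200 → $t0=200
xor $t7, $t7, 17 → $t7=9^17=24
lw $t7, 0($t0) → $t7=M[200]=7
sub $t7, $t7, 8 → $t7=7-8=-1
add $t0, $t0, 4 → $t0=200+4=204
sub $t3, $t3, 1 → $t3=7-1=6
cmp $t3, 1  (cmp 6,1)
bgt loop: taken
xor $t7, $t7, 17 → $t7=(-1)^17=-18
lw $t7, 0($t0) → $t7=M[204]=30
sub $t7, $t7, 8 → $t7=30-8=22
add $t0, $t0, 4 → $t0=204+4=208
sub $t3, $t3, 1 → $t3=6-1=5
cmp $t3, 1  (cmp 5,1)
bgt loop: taken
xor $t7, $t7, 17 → $t7=22^17=7
lw $t7, 0($t0) → $t7=M[208]=2
sub $t7, $t7, 8 → $t7=2-8=-6
add $t0, $t0, 4 → $t0=208+4=212
sub $t3, $t3, 1 → $t3=5-1=4
cmp $t3, 1  (cmp 4,1)
bgt loop: taken
xor $t7, $t7, 17 → $t7=(-6)^17=-21
lw $t7, 0($t0) → $t7=M[212]=30
sub $t7, $t7, 8 → $t7=30-8=22
add $t0, $t0, 4 → $t0=212+4=216
sub $t3, $t3, 1 → $t3=4-1=3
cmp $t3, 1  (cmp 3,1)
bgt loop: taken
xor $t7, $t7, 17 → $t7=22^17=7
lw $t7, 0($t0) → $t7=M[216]=2
sub $t7, $t7, 8 → $t7=2-8=-6
add $t0, $t0, 4 → $t0=216+4=220
sub $t3, $t3, 1 → $t3=3-1=2
cmp $t3, 1  (cmp 2,1)
bgt loop: taken
xor $t7, $t7, 17 → $t7=(-6)^17=-21
lw $t7, 0($t0) → $t7=M[220]=30
sub $t7, $t7, 8 → $t7=30-8=22
add $t0, $t0, 4 → $t0=220+4=224
sub $t3, $t3, 1 → $t3=2-1=1
cmp $t3, 1  (cmp 1,1)
bgt loop: not taken
or $t7, $t7, 16 → $t7=22|16=22
sw $t7, (220) → M[220]=22
halt.
Total executed instructions: 48.

48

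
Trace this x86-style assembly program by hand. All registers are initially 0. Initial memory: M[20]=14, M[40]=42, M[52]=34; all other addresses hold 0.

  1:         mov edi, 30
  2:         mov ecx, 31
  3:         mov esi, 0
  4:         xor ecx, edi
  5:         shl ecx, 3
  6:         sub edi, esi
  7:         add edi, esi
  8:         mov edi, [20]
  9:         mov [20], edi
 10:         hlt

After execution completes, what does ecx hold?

mov edi, 30 → edi=30
mov ecx, 31 → ecx=31
mov esi, 0 → esi=0
xor ecx, edi → ecx=31^30=1
shl ecx, 3 → ecx=1<<3=8
sub edi, esi → edi=30-0=30
add edi, esi → edi=30+0=30
mov edi, [20] → edi=M[20]=14
mov [20], edi → M[20]=14
halt.

8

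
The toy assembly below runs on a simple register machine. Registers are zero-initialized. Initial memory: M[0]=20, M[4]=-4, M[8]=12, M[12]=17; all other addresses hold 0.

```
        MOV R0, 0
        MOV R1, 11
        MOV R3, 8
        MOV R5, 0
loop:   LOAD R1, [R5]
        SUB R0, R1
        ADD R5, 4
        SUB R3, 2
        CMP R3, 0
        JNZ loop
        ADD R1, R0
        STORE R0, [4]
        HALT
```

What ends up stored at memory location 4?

-45

R0=0
R1=11
R3=8
R5=0
R1=M[0]=20
R0=0-20=-20
R5=0+4=4
R3=8-2=6
CMP R3, 0  (cmp 6,0)
JNZ loop: taken
R1=M[4]=-4
R0=(-20)-(-4)=-16
R5=4+4=8
R3=6-2=4
CMP R3, 0  (cmp 4,0)
JNZ loop: taken
R1=M[8]=12
R0=(-16)-12=-28
R5=8+4=12
R3=4-2=2
CMP R3, 0  (cmp 2,0)
JNZ loop: taken
R1=M[12]=17
R0=(-28)-17=-45
R5=12+4=16
R3=2-2=0
CMP R3, 0  (cmp 0,0)
JNZ loop: not taken
R1=17+(-45)=-28
STORE R0, [4] → M[4]=-45
halt.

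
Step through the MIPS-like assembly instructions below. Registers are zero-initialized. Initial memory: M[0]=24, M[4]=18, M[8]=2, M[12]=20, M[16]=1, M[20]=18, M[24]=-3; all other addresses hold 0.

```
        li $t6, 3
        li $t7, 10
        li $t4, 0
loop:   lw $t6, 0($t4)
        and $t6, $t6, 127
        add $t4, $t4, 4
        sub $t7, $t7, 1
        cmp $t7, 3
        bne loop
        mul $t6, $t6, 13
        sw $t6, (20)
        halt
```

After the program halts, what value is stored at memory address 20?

1625

li $t6, 3 → $t6=3
li $t7, 10 → $t7=10
li $t4, 0 → $t4=0
lw $t6, 0($t4) → $t6=M[0]=24
and $t6, $t6, 127 → $t6=24&127=24
add $t4, $t4, 4 → $t4=0+4=4
sub $t7, $t7, 1 → $t7=10-1=9
cmp $t7, 3  (cmp 9,3)
bne loop: taken
lw $t6, 0($t4) → $t6=M[4]=18
and $t6, $t6, 127 → $t6=18&127=18
add $t4, $t4, 4 → $t4=4+4=8
sub $t7, $t7, 1 → $t7=9-1=8
cmp $t7, 3  (cmp 8,3)
bne loop: taken
lw $t6, 0($t4) → $t6=M[8]=2
and $t6, $t6, 127 → $t6=2&127=2
add $t4, $t4, 4 → $t4=8+4=12
sub $t7, $t7, 1 → $t7=8-1=7
cmp $t7, 3  (cmp 7,3)
bne loop: taken
lw $t6, 0($t4) → $t6=M[12]=20
and $t6, $t6, 127 → $t6=20&127=20
add $t4, $t4, 4 → $t4=12+4=16
sub $t7, $t7, 1 → $t7=7-1=6
cmp $t7, 3  (cmp 6,3)
bne loop: taken
lw $t6, 0($t4) → $t6=M[16]=1
and $t6, $t6, 127 → $t6=1&127=1
add $t4, $t4, 4 → $t4=16+4=20
sub $t7, $t7, 1 → $t7=6-1=5
cmp $t7, 3  (cmp 5,3)
bne loop: taken
lw $t6, 0($t4) → $t6=M[20]=18
and $t6, $t6, 127 → $t6=18&127=18
add $t4, $t4, 4 → $t4=20+4=24
sub $t7, $t7, 1 → $t7=5-1=4
cmp $t7, 3  (cmp 4,3)
bne loop: taken
lw $t6, 0($t4) → $t6=M[24]=-3
and $t6, $t6, 127 → $t6=(-3)&127=125
add $t4, $t4, 4 → $t4=24+4=28
sub $t7, $t7, 1 → $t7=4-1=3
cmp $t7, 3  (cmp 3,3)
bne loop: not taken
mul $t6, $t6, 13 → $t6=125*13=1625
sw $t6, (20) → M[20]=1625
halt.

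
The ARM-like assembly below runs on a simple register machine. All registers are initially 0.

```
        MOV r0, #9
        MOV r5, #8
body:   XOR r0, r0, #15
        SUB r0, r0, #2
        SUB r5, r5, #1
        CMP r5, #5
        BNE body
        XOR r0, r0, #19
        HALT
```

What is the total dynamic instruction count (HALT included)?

after MOV r0, #9: r0=9
after MOV r5, #8: r5=8
after XOR r0, r0, #15: r0=9^15=6
after SUB r0, r0, #2: r0=6-2=4
after SUB r5, r5, #1: r5=8-1=7
CMP r5, #5  (cmp 7,5)
BNE body: taken
after XOR r0, r0, #15: r0=4^15=11
after SUB r0, r0, #2: r0=11-2=9
after SUB r5, r5, #1: r5=7-1=6
CMP r5, #5  (cmp 6,5)
BNE body: taken
after XOR r0, r0, #15: r0=9^15=6
after SUB r0, r0, #2: r0=6-2=4
after SUB r5, r5, #1: r5=6-1=5
CMP r5, #5  (cmp 5,5)
BNE body: not taken
after XOR r0, r0, #19: r0=4^19=23
halt.
Total executed instructions: 19.

19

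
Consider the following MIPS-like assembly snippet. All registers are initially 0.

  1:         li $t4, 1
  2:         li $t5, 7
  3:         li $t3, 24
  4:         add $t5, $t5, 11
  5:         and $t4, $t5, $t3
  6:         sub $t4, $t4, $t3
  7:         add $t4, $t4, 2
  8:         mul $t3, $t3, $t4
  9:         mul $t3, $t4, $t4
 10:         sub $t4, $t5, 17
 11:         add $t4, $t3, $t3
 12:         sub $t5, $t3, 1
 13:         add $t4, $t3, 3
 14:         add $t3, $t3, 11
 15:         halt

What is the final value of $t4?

$t4=1
$t5=7
$t3=24
$t5=7+11=18
$t4=18&24=16
$t4=16-24=-8
$t4=(-8)+2=-6
$t3=24*(-6)=-144
$t3=(-6)*(-6)=36
$t4=18-17=1
$t4=36+36=72
$t5=36-1=35
$t4=36+3=39
$t3=36+11=47
halt.

39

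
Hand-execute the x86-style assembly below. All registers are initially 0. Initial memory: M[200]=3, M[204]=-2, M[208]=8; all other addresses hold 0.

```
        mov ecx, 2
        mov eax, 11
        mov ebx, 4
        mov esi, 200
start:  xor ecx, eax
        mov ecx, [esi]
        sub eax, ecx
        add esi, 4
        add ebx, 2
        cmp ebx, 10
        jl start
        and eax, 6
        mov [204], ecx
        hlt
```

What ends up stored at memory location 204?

after mov ecx, 2: ecx=2
after mov eax, 11: eax=11
after mov ebx, 4: ebx=4
after mov esi, 200: esi=200
after xor ecx, eax: ecx=2^11=9
after mov ecx, [esi]: ecx=M[200]=3
after sub eax, ecx: eax=11-3=8
after add esi, 4: esi=200+4=204
after add ebx, 2: ebx=4+2=6
cmp ebx, 10  (cmp 6,10)
jl start: taken
after xor ecx, eax: ecx=3^8=11
after mov ecx, [esi]: ecx=M[204]=-2
after sub eax, ecx: eax=8-(-2)=10
after add esi, 4: esi=204+4=208
after add ebx, 2: ebx=6+2=8
cmp ebx, 10  (cmp 8,10)
jl start: taken
after xor ecx, eax: ecx=(-2)^10=-12
after mov ecx, [esi]: ecx=M[208]=8
after sub eax, ecx: eax=10-8=2
after add esi, 4: esi=208+4=212
after add ebx, 2: ebx=8+2=10
cmp ebx, 10  (cmp 10,10)
jl start: not taken
after and eax, 6: eax=2&6=2
mov [204], ecx → M[204]=8
halt.

8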